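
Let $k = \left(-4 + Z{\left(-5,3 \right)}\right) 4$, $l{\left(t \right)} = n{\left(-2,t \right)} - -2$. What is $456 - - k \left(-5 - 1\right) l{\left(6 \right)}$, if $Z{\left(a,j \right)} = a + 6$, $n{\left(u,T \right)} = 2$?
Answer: $744$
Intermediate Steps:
$Z{\left(a,j \right)} = 6 + a$
$l{\left(t \right)} = 4$ ($l{\left(t \right)} = 2 - -2 = 2 + 2 = 4$)
$k = -12$ ($k = \left(-4 + \left(6 - 5\right)\right) 4 = \left(-4 + 1\right) 4 = \left(-3\right) 4 = -12$)
$456 - - k \left(-5 - 1\right) l{\left(6 \right)} = 456 - \left(-1\right) \left(-12\right) \left(-5 - 1\right) 4 = 456 - 12 \left(\left(-6\right) 4\right) = 456 - 12 \left(-24\right) = 456 - -288 = 456 + 288 = 744$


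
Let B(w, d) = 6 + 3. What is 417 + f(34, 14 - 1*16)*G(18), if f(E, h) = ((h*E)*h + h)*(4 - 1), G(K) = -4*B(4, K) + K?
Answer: -6819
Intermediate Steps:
B(w, d) = 9
G(K) = -36 + K (G(K) = -4*9 + K = -36 + K)
f(E, h) = 3*h + 3*E*h² (f(E, h) = ((E*h)*h + h)*3 = (E*h² + h)*3 = (h + E*h²)*3 = 3*h + 3*E*h²)
417 + f(34, 14 - 1*16)*G(18) = 417 + (3*(14 - 1*16)*(1 + 34*(14 - 1*16)))*(-36 + 18) = 417 + (3*(14 - 16)*(1 + 34*(14 - 16)))*(-18) = 417 + (3*(-2)*(1 + 34*(-2)))*(-18) = 417 + (3*(-2)*(1 - 68))*(-18) = 417 + (3*(-2)*(-67))*(-18) = 417 + 402*(-18) = 417 - 7236 = -6819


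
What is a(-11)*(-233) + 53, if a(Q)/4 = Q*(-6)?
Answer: -61459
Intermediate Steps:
a(Q) = -24*Q (a(Q) = 4*(Q*(-6)) = 4*(-6*Q) = -24*Q)
a(-11)*(-233) + 53 = -24*(-11)*(-233) + 53 = 264*(-233) + 53 = -61512 + 53 = -61459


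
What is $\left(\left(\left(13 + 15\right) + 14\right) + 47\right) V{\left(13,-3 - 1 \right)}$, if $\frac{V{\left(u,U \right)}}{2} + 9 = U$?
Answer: $-2314$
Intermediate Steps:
$V{\left(u,U \right)} = -18 + 2 U$
$\left(\left(\left(13 + 15\right) + 14\right) + 47\right) V{\left(13,-3 - 1 \right)} = \left(\left(\left(13 + 15\right) + 14\right) + 47\right) \left(-18 + 2 \left(-3 - 1\right)\right) = \left(\left(28 + 14\right) + 47\right) \left(-18 + 2 \left(-3 - 1\right)\right) = \left(42 + 47\right) \left(-18 + 2 \left(-4\right)\right) = 89 \left(-18 - 8\right) = 89 \left(-26\right) = -2314$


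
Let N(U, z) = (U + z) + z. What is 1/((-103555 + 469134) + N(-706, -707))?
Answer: 1/363459 ≈ 2.7513e-6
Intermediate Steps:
N(U, z) = U + 2*z
1/((-103555 + 469134) + N(-706, -707)) = 1/((-103555 + 469134) + (-706 + 2*(-707))) = 1/(365579 + (-706 - 1414)) = 1/(365579 - 2120) = 1/363459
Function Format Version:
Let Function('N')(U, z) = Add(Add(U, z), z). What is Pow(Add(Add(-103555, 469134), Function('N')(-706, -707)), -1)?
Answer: Rational(1, 363459) ≈ 2.7513e-6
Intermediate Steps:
Function('N')(U, z) = Add(U, Mul(2, z))
Pow(Add(Add(-103555, 469134), Function('N')(-706, -707)), -1) = Pow(Add(Add(-103555, 469134), Add(-706, Mul(2, -707))), -1) = Pow(Add(365579, Add(-706, -1414)), -1) = Pow(Add(365579, -2120), -1) = Pow(363459, -1) = Rational(1, 363459)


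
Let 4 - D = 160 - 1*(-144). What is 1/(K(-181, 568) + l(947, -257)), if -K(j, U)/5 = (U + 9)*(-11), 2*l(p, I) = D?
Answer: 1/31585 ≈ 3.1661e-5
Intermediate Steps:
D = -300 (D = 4 - (160 - 1*(-144)) = 4 - (160 + 144) = 4 - 1*304 = 4 - 304 = -300)
l(p, I) = -150 (l(p, I) = (½)*(-300) = -150)
K(j, U) = 495 + 55*U (K(j, U) = -5*(U + 9)*(-11) = -5*(9 + U)*(-11) = -5*(-99 - 11*U) = 495 + 55*U)
1/(K(-181, 568) + l(947, -257)) = 1/((495 + 55*568) - 150) = 1/((495 + 31240) - 150) = 1/(31735 - 150) = 1/31585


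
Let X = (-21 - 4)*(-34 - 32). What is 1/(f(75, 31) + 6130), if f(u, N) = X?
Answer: 1/7780 ≈ 0.00012853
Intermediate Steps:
X = 1650 (X = -25*(-66) = 1650)
f(u, N) = 1650
1/(f(75, 31) + 6130) = 1/(1650 + 6130) = 1/7780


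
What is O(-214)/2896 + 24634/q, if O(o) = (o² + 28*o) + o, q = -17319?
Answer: 307159573/25077912 ≈ 12.248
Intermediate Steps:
O(o) = o² + 29*o
O(-214)/2896 + 24634/q = -214*(29 - 214)/2896 + 24634/(-17319) = -214*(-185)*(1/2896) + 24634*(-1/17319) = 39590*(1/2896) - 24634/17319 = 19795/1448 - 24634/17319 = 307159573/25077912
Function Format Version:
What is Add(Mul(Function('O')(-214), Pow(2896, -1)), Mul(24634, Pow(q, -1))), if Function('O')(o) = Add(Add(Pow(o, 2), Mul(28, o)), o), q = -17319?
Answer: Rational(307159573, 25077912) ≈ 12.248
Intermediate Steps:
Function('O')(o) = Add(Pow(o, 2), Mul(29, o))
Add(Mul(Function('O')(-214), Pow(2896, -1)), Mul(24634, Pow(q, -1))) = Add(Mul(Mul(-214, Add(29, -214)), Pow(2896, -1)), Mul(24634, Pow(-17319, -1))) = Add(Mul(Mul(-214, -185), Rational(1, 2896)), Mul(24634, Rational(-1, 17319))) = Add(Mul(39590, Rational(1, 2896)), Rational(-24634, 17319)) = Add(Rational(19795, 1448), Rational(-24634, 17319)) = Rational(307159573, 25077912)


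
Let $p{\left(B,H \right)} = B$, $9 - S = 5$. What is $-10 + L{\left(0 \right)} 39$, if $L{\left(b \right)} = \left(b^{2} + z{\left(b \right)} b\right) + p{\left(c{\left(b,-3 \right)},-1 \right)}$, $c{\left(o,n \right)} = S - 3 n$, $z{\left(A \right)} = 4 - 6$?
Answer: $497$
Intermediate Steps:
$S = 4$ ($S = 9 - 5 = 4$)
$z{\left(A \right)} = -2$ ($z{\left(A \right)} = 4 - 6 = -2$)
$c{\left(o,n \right)} = 4 - 3 n$
$L{\left(b \right)} = 13 + b^{2} - 2 b$ ($L{\left(b \right)} = \left(b^{2} - 2 b\right) + \left(4 - -9\right) = \left(b^{2} - 2 b\right) + \left(4 + 9\right) = \left(b^{2} - 2 b\right) + 13 = 13 + b^{2} - 2 b$)
$-10 + L{\left(0 \right)} 39 = -10 + \left(13 + 0^{2} - 0\right) 39 = -10 + \left(13 + 0 + 0\right) 39 = -10 + 13 \cdot 39 = -10 + 507 = 497$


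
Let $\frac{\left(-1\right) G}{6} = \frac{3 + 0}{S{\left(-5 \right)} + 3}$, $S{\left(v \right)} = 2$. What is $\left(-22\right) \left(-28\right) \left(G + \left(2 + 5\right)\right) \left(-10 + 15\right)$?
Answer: $10472$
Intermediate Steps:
$G = - \frac{18}{5}$ ($G = - 6 \frac{3 + 0}{2 + 3} = - 6 \cdot \frac{3}{5} = - 6 \cdot 3 \cdot \frac{1}{5} = \left(-6\right) \frac{3}{5} = - \frac{18}{5} \approx -3.6$)
$\left(-22\right) \left(-28\right) \left(G + \left(2 + 5\right)\right) \left(-10 + 15\right) = \left(-22\right) \left(-28\right) \left(- \frac{18}{5} + \left(2 + 5\right)\right) \left(-10 + 15\right) = 616 \left(- \frac{18}{5} + 7\right) 5 = 616 \cdot \frac{17}{5} \cdot 5 = 616 \cdot 17 = 10472$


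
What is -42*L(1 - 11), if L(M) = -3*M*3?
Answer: -3780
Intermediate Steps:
L(M) = -9*M
-42*L(1 - 11) = -(-378)*(1 - 11) = -(-378)*(-10) = -42*90 = -3780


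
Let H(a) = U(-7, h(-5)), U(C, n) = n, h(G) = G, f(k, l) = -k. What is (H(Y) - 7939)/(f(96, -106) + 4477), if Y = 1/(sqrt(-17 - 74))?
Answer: -7944/4381 ≈ -1.8133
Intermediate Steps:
Y = -I*sqrt(91)/91 (Y = 1/(sqrt(-91)) = 1/(I*sqrt(91)) = -I*sqrt(91)/91 ≈ -0.10483*I)
H(a) = -5
(H(Y) - 7939)/(f(96, -106) + 4477) = (-5 - 7939)/(-1*96 + 4477) = -7944/(-96 + 4477) = -7944/4381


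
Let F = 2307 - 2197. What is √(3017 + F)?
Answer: √3127 ≈ 55.920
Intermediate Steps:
F = 110
√(3017 + F) = √(3017 + 110) = √3127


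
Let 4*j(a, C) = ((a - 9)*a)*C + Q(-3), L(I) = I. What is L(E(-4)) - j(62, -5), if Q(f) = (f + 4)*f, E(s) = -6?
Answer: 16409/4 ≈ 4102.3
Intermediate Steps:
Q(f) = f*(4 + f) (Q(f) = (4 + f)*f = f*(4 + f))
j(a, C) = -¾ + C*a*(-9 + a)/4 (j(a, C) = (((a - 9)*a)*C - 3*(4 - 3))/4 = (((-9 + a)*a)*C - 3*1)/4 = ((a*(-9 + a))*C - 3)/4 = (C*a*(-9 + a) - 3)/4 = (-3 + C*a*(-9 + a))/4 = -¾ + C*a*(-9 + a)/4)
L(E(-4)) - j(62, -5) = -6 - (-¾ - 9/4*(-5)*62 + (¼)*(-5)*62²) = -6 - (-¾ + 1395/2 + (¼)*(-5)*3844) = -6 - (-¾ + 1395/2 - 4805) = -6 - 1*(-16433/4) = -6 + 16433/4 = 16409/4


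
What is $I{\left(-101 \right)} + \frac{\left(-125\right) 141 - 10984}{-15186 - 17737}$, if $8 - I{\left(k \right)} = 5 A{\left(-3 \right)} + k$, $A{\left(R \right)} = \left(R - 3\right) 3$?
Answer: $\frac{6580286}{32923} \approx 199.87$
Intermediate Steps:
$A{\left(R \right)} = -9 + 3 R$ ($A{\left(R \right)} = \left(-3 + R\right) 3 = -9 + 3 R$)
$I{\left(k \right)} = 98 - k$ ($I{\left(k \right)} = 8 - \left(5 \left(-9 + 3 \left(-3\right)\right) + k\right) = 8 - \left(5 \left(-9 - 9\right) + k\right) = 8 - \left(5 \left(-18\right) + k\right) = 8 - \left(-90 + k\right) = 98 - k$)
$I{\left(-101 \right)} + \frac{\left(-125\right) 141 - 10984}{-15186 - 17737} = \left(98 - -101\right) + \frac{\left(-125\right) 141 - 10984}{-15186 - 17737} = \left(98 + 101\right) + \frac{-17625 - 10984}{-32923} = 199 - - \frac{28609}{32923} = 199 + \frac{28609}{32923} = \frac{6580286}{32923}$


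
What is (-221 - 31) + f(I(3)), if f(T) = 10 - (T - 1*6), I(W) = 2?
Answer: -238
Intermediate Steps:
f(T) = 16 - T (f(T) = 10 - (T - 6) = 10 - (-6 + T) = 10 + (6 - T) = 16 - T)
(-221 - 31) + f(I(3)) = (-221 - 31) + (16 - 1*2) = -252 + (16 - 2) = -252 + 14 = -238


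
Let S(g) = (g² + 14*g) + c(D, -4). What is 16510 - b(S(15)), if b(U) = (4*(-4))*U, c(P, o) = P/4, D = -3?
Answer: 23458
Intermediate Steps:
c(P, o) = P/4 (c(P, o) = P*(¼) = P/4)
S(g) = -¾ + g² + 14*g (S(g) = (g² + 14*g) + (¼)*(-3) = (g² + 14*g) - ¾ = -¾ + g² + 14*g)
b(U) = -16*U
16510 - b(S(15)) = 16510 - (-16)*(-¾ + 15² + 14*15) = 16510 - (-16)*(-¾ + 225 + 210) = 16510 - (-16)*1737/4 = 16510 - 1*(-6948) = 16510 + 6948 = 23458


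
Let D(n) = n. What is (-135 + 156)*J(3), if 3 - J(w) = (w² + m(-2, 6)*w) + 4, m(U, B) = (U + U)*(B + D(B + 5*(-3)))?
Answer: -966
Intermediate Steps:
m(U, B) = 2*U*(-15 + 2*B) (m(U, B) = (U + U)*(B + (B + 5*(-3))) = (2*U)*(B + (B - 15)) = (2*U)*(B + (-15 + B)) = (2*U)*(-15 + 2*B) = 2*U*(-15 + 2*B))
J(w) = -1 - w² - 12*w (J(w) = 3 - ((w² + (2*(-2)*(-15 + 2*6))*w) + 4) = 3 - ((w² + (2*(-2)*(-15 + 12))*w) + 4) = 3 - ((w² + (2*(-2)*(-3))*w) + 4) = 3 - ((w² + 12*w) + 4) = 3 - (4 + w² + 12*w) = 3 + (-4 - w² - 12*w) = -1 - w² - 12*w)
(-135 + 156)*J(3) = (-135 + 156)*(-1 - 1*3² - 12*3) = 21*(-1 - 1*9 - 36) = 21*(-1 - 9 - 36) = 21*(-46) = -966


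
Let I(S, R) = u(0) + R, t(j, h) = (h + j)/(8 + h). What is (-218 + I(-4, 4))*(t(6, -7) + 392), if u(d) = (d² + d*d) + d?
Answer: -83674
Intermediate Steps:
u(d) = d + 2*d² (u(d) = (d² + d²) + d = 2*d² + d = d + 2*d²)
t(j, h) = (h + j)/(8 + h)
I(S, R) = R (I(S, R) = 0*(1 + 2*0) + R = 0*(1 + 0) + R = 0*1 + R = 0 + R = R)
(-218 + I(-4, 4))*(t(6, -7) + 392) = (-218 + 4)*((-7 + 6)/(8 - 7) + 392) = -214*(-1/1 + 392) = -214*(1*(-1) + 392) = -214*(-1 + 392) = -214*391 = -83674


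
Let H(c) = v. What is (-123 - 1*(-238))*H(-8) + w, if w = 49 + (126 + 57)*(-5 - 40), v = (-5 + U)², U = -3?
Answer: -826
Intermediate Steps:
v = 64 (v = (-5 - 3)² = (-8)² = 64)
H(c) = 64
w = -8186 (w = 49 + 183*(-45) = 49 - 8235 = -8186)
(-123 - 1*(-238))*H(-8) + w = (-123 - 1*(-238))*64 - 8186 = (-123 + 238)*64 - 8186 = 115*64 - 8186 = 7360 - 8186 = -826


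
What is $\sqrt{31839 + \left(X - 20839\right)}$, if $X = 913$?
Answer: $19 \sqrt{33} \approx 109.15$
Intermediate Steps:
$\sqrt{31839 + \left(X - 20839\right)} = \sqrt{31839 + \left(913 - 20839\right)} = \sqrt{31839 - 19926} = \sqrt{11913} = 19 \sqrt{33}$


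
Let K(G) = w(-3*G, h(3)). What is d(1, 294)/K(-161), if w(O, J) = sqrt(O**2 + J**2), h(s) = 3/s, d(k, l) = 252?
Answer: 126*sqrt(233290)/116645 ≈ 0.52174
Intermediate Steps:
w(O, J) = sqrt(J**2 + O**2)
K(G) = sqrt(1 + 9*G**2) (K(G) = sqrt((3/3)**2 + (-3*G)**2) = sqrt((3*(1/3))**2 + 9*G**2) = sqrt(1**2 + 9*G**2) = sqrt(1 + 9*G**2))
d(1, 294)/K(-161) = 252/(sqrt(1 + 9*(-161)**2)) = 252/(sqrt(1 + 9*25921)) = 252/(sqrt(1 + 233289)) = 252/(sqrt(233290)) = 252*(sqrt(233290)/233290) = 126*sqrt(233290)/116645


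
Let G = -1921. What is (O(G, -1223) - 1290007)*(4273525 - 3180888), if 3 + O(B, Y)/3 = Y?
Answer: -1413528097345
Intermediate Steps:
O(B, Y) = -9 + 3*Y
(O(G, -1223) - 1290007)*(4273525 - 3180888) = ((-9 + 3*(-1223)) - 1290007)*(4273525 - 3180888) = ((-9 - 3669) - 1290007)*1092637 = (-3678 - 1290007)*1092637 = -1293685*1092637 = -1413528097345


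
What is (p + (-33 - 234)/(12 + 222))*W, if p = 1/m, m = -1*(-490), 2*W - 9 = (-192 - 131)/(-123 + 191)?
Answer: -185011/76440 ≈ -2.4203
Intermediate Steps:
W = 17/8 (W = 9/2 + ((-192 - 131)/(-123 + 191))/2 = 9/2 + (-323/68)/2 = 9/2 + (-323*1/68)/2 = 9/2 + (½)*(-19/4) = 9/2 - 19/8 = 17/8 ≈ 2.1250)
m = 490
p = 1/490 ≈ 0.0020408
(p + (-33 - 234)/(12 + 222))*W = (1/490 + (-33 - 234)/(12 + 222))*(17/8) = (1/490 - 267/234)*(17/8) = (1/490 - 267*1/234)*(17/8) = (1/490 - 89/78)*(17/8) = -10883/9555*17/8 = -185011/76440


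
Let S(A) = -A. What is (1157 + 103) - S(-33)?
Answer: 1227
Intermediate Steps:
(1157 + 103) - S(-33) = (1157 + 103) - (-1)*(-33) = 1260 - 1*33 = 1260 - 33 = 1227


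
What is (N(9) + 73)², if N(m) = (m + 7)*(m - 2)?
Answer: 34225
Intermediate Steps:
N(m) = (-2 + m)*(7 + m) (N(m) = (7 + m)*(-2 + m) = (-2 + m)*(7 + m))
(N(9) + 73)² = ((-14 + 9² + 5*9) + 73)² = ((-14 + 81 + 45) + 73)² = (112 + 73)² = 185² = 34225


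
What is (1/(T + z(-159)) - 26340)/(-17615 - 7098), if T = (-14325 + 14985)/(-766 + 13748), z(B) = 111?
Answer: 18986682049/17813896503 ≈ 1.0658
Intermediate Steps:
T = 330/6491 (T = 660/12982 = 660*(1/12982) = 330/6491 ≈ 0.050840)
(1/(T + z(-159)) - 26340)/(-17615 - 7098) = (1/(330/6491 + 111) - 26340)/(-17615 - 7098) = (1/(720831/6491) - 26340)/(-24713) = (6491/720831 - 26340)*(-1/24713) = -18986682049/720831*(-1/24713) = 18986682049/17813896503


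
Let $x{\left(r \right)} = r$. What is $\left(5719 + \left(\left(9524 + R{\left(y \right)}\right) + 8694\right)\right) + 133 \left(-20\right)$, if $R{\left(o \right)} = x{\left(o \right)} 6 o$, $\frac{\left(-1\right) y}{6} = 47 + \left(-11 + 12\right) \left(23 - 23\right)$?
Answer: $498421$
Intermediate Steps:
$y = -282$ ($y = - 6 \left(47 + \left(-11 + 12\right) \left(23 - 23\right)\right) = - 6 \left(47 + 1 \cdot 0\right) = - 6 \left(47 + 0\right) = \left(-6\right) 47 = -282$)
$R{\left(o \right)} = 6 o^{2}$ ($R{\left(o \right)} = o 6 o = 6 o o = 6 o^{2}$)
$\left(5719 + \left(\left(9524 + R{\left(y \right)}\right) + 8694\right)\right) + 133 \left(-20\right) = \left(5719 + \left(\left(9524 + 6 \left(-282\right)^{2}\right) + 8694\right)\right) + 133 \left(-20\right) = \left(5719 + \left(\left(9524 + 6 \cdot 79524\right) + 8694\right)\right) - 2660 = \left(5719 + \left(\left(9524 + 477144\right) + 8694\right)\right) - 2660 = \left(5719 + \left(486668 + 8694\right)\right) - 2660 = \left(5719 + 495362\right) - 2660 = 501081 - 2660 = 498421$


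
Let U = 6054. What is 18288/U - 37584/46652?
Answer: 26068260/11767967 ≈ 2.2152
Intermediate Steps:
18288/U - 37584/46652 = 18288/6054 - 37584/46652 = 18288*(1/6054) - 37584*1/46652 = 3048/1009 - 9396/11663 = 26068260/11767967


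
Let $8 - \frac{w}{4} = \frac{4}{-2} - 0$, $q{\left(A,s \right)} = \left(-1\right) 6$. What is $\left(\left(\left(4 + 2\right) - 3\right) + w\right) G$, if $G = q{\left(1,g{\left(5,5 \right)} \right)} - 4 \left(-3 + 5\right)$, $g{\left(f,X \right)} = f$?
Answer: $-602$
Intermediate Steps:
$q{\left(A,s \right)} = -6$
$w = 40$ ($w = 32 - 4 \left(\frac{4}{-2} - 0\right) = 32 - 4 \left(4 \left(- \frac{1}{2}\right) + 0\right) = 32 - 4 \left(-2 + 0\right) = 32 - -8 = 32 + 8 = 40$)
$G = -14$ ($G = -6 - 4 \left(-3 + 5\right) = -6 - 4 \cdot 2 = -6 - 8 = -14$)
$\left(\left(\left(4 + 2\right) - 3\right) + w\right) G = \left(\left(\left(4 + 2\right) - 3\right) + 40\right) \left(-14\right) = \left(\left(6 - 3\right) + 40\right) \left(-14\right) = \left(3 + 40\right) \left(-14\right) = 43 \left(-14\right) = -602$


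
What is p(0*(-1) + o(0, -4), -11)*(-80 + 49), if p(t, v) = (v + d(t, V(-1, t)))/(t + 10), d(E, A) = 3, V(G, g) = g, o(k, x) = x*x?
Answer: 124/13 ≈ 9.5385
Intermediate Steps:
o(k, x) = x²
p(t, v) = (3 + v)/(10 + t) (p(t, v) = (v + 3)/(t + 10) = (3 + v)/(10 + t))
p(0*(-1) + o(0, -4), -11)*(-80 + 49) = ((3 - 11)/(10 + (0*(-1) + (-4)²)))*(-80 + 49) = (-8/(10 + (0 + 16)))*(-31) = (-8/(10 + 16))*(-31) = (-8/26)*(-31) = ((1/26)*(-8))*(-31) = -4/13*(-31) = 124/13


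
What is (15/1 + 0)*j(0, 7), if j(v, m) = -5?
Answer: -75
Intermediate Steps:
(15/1 + 0)*j(0, 7) = (15/1 + 0)*(-5) = (15*1 + 0)*(-5) = (15 + 0)*(-5) = 15*(-5) = -75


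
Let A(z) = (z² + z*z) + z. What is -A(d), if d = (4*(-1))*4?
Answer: -496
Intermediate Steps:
d = -16 (d = -4*4 = -16)
A(z) = z + 2*z² (A(z) = (z² + z²) + z = 2*z² + z = z + 2*z²)
-A(d) = -(-16)*(1 + 2*(-16)) = -(-16)*(1 - 32) = -(-16)*(-31) = -1*496 = -496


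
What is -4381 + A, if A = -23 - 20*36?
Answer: -5124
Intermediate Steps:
A = -743 (A = -23 - 720 = -743)
-4381 + A = -4381 - 743 = -5124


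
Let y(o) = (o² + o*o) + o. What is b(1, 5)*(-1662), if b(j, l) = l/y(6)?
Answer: -1385/13 ≈ -106.54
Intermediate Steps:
y(o) = o + 2*o² (y(o) = (o² + o²) + o = 2*o² + o = o + 2*o²)
b(j, l) = l/78 (b(j, l) = l/((6*(1 + 2*6))) = l/((6*(1 + 12))) = l/((6*13)) = l/78)
b(1, 5)*(-1662) = ((1/78)*5)*(-1662) = (5/78)*(-1662) = -1385/13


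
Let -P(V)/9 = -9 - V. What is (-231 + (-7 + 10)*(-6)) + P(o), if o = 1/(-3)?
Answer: -171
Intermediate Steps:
o = -1/3 ≈ -0.33333
P(V) = 81 + 9*V (P(V) = -9*(-9 - V) = 81 + 9*V)
(-231 + (-7 + 10)*(-6)) + P(o) = (-231 + (-7 + 10)*(-6)) + (81 + 9*(-1/3)) = (-231 + 3*(-6)) + (81 - 3) = (-231 - 18) + 78 = -249 + 78 = -171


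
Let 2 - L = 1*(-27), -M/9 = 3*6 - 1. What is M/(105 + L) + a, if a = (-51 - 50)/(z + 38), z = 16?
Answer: -5449/1809 ≈ -3.0122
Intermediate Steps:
M = -153 (M = -9*(3*6 - 1) = -9*(18 - 1) = -9*17 = -153)
L = 29 (L = 2 - (-27) = 2 - 1*(-27) = 2 + 27 = 29)
a = -101/54 (a = (-51 - 50)/(16 + 38) = -101/54 ≈ -1.8704)
M/(105 + L) + a = -153/(105 + 29) - 101/54 = -153/134 - 101/54 = -5449/1809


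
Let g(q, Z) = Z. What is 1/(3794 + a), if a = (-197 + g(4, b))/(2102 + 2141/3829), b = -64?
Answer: 8050699/30543352637 ≈ 0.00026358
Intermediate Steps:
a = -999369/8050699 (a = (-197 - 64)/(2102 + 2141/3829) = -261/(2102 + 2141*(1/3829)) = -261/(2102 + 2141/3829) = -261/8050699/3829 = -261*3829/8050699 = -999369/8050699 ≈ -0.12413)
1/(3794 + a) = 1/(3794 - 999369/8050699) = 1/(30543352637/8050699) = 8050699/30543352637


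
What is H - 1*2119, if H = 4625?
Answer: 2506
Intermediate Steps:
H - 1*2119 = 4625 - 1*2119 = 4625 - 2119 = 2506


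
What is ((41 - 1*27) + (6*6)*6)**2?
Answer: 52900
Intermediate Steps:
((41 - 1*27) + (6*6)*6)**2 = ((41 - 27) + 36*6)**2 = (14 + 216)**2 = 230**2 = 52900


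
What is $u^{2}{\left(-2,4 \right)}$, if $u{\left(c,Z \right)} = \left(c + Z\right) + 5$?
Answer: $49$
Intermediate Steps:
$u{\left(c,Z \right)} = 5 + Z + c$ ($u{\left(c,Z \right)} = \left(Z + c\right) + 5 = 5 + Z + c$)
$u^{2}{\left(-2,4 \right)} = \left(5 + 4 - 2\right)^{2} = 7^{2} = 49$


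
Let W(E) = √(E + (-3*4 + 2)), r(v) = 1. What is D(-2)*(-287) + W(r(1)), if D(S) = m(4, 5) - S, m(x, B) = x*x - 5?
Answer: -3731 + 3*I ≈ -3731.0 + 3.0*I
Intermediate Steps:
m(x, B) = -5 + x² (m(x, B) = x² - 5 = -5 + x²)
D(S) = 11 - S (D(S) = (-5 + 4²) - S = (-5 + 16) - S = 11 - S)
W(E) = √(-10 + E) (W(E) = √(E + (-12 + 2)) = √(E - 10) = √(-10 + E))
D(-2)*(-287) + W(r(1)) = (11 - 1*(-2))*(-287) + √(-10 + 1) = (11 + 2)*(-287) + √(-9) = 13*(-287) + 3*I = -3731 + 3*I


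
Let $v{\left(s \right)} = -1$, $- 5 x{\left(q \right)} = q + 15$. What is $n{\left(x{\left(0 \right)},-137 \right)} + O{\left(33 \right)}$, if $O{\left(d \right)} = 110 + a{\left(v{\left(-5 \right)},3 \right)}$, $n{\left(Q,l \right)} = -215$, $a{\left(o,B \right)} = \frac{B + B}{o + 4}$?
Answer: $-103$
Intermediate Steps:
$x{\left(q \right)} = -3 - \frac{q}{5}$ ($x{\left(q \right)} = - \frac{q + 15}{5} = - \frac{15 + q}{5} = -3 - \frac{q}{5}$)
$a{\left(o,B \right)} = \frac{2 B}{4 + o}$
$O{\left(d \right)} = 112$ ($O{\left(d \right)} = 110 + 2 \cdot 3 \frac{1}{4 - 1} = 110 + 2 \cdot 3 \cdot \frac{1}{3} = 110 + 2 = 112$)
$n{\left(x{\left(0 \right)},-137 \right)} + O{\left(33 \right)} = -215 + 112 = -103$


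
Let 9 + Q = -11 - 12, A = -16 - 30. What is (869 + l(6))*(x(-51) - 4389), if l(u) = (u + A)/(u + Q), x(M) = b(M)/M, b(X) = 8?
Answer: -194867423/51 ≈ -3.8209e+6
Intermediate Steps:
A = -46
Q = -32 (Q = -9 + (-11 - 12) = -9 - 23 = -32)
x(M) = 8/M
l(u) = (-46 + u)/(-32 + u) (l(u) = (u - 46)/(u - 32) = (-46 + u)/(-32 + u))
(869 + l(6))*(x(-51) - 4389) = (869 + (-46 + 6)/(-32 + 6))*(8/(-51) - 4389) = (869 - 40/(-26))*(8*(-1/51) - 4389) = (869 - 1/26*(-40))*(-8/51 - 4389) = (869 + 20/13)*(-223847/51) = (11317/13)*(-223847/51) = -194867423/51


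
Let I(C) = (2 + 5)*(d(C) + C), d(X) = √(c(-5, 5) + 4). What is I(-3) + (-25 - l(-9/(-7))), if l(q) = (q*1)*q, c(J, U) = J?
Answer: -2335/49 + 7*I ≈ -47.653 + 7.0*I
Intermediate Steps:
l(q) = q² (l(q) = q*q = q²)
d(X) = I (d(X) = √(-5 + 4) = √(-1) = I)
I(C) = 7*I + 7*C (I(C) = (2 + 5)*(I + C) = 7*(I + C) = 7*I + 7*C)
I(-3) + (-25 - l(-9/(-7))) = (7*I + 7*(-3)) + (-25 - (-9/(-7))²) = (7*I - 21) + (-25 - (-9*(-⅐))²) = (-21 + 7*I) + (-25 - (9/7)²) = (-21 + 7*I) + (-25 - 1*81/49) = (-21 + 7*I) + (-25 - 81/49) = (-21 + 7*I) - 1306/49 = -2335/49 + 7*I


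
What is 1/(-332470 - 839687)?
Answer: -1/1172157 ≈ -8.5313e-7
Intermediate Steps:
1/(-332470 - 839687) = 1/(-1172157) = -1/1172157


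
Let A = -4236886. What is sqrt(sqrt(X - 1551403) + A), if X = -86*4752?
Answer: sqrt(-4236886 + 5*I*sqrt(78403)) ≈ 0.34 + 2058.4*I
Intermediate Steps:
X = -408672
sqrt(sqrt(X - 1551403) + A) = sqrt(sqrt(-408672 - 1551403) - 4236886) = sqrt(sqrt(-1960075) - 4236886) = sqrt(5*I*sqrt(78403) - 4236886) = sqrt(-4236886 + 5*I*sqrt(78403))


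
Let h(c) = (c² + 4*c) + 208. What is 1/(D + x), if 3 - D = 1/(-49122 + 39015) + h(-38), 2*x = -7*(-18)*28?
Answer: 10107/2698570 ≈ 0.0037453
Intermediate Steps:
h(c) = 208 + c² + 4*c
x = 1764 (x = (-7*(-18)*28)/2 = (126*28)/2 = (½)*3528 = 1764)
D = -15130178/10107 (D = 3 - (1/(-49122 + 39015) + (208 + (-38)² + 4*(-38))) = 3 - (1/(-10107) + (208 + 1444 - 152)) = 3 - (-1/10107 + 1500) = 3 - 1*15160499/10107 = 3 - 15160499/10107 = -15130178/10107 ≈ -1497.0)
1/(D + x) = 1/(-15130178/10107 + 1764) = 1/(2698570/10107) = 10107/2698570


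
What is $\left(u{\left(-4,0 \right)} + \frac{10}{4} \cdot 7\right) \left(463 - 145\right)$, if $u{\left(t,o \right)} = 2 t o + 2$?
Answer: $6201$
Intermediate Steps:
$u{\left(t,o \right)} = 2 + 2 o t$ ($u{\left(t,o \right)} = 2 o t + 2 = 2 + 2 o t$)
$\left(u{\left(-4,0 \right)} + \frac{10}{4} \cdot 7\right) \left(463 - 145\right) = \left(\left(2 + 2 \cdot 0 \left(-4\right)\right) + \frac{10}{4} \cdot 7\right) \left(463 - 145\right) = \left(\left(2 + 0\right) + 10 \cdot \frac{1}{4} \cdot 7\right) 318 = \left(2 + \frac{5}{2} \cdot 7\right) 318 = \left(2 + \frac{35}{2}\right) 318 = \frac{39}{2} \cdot 318 = 6201$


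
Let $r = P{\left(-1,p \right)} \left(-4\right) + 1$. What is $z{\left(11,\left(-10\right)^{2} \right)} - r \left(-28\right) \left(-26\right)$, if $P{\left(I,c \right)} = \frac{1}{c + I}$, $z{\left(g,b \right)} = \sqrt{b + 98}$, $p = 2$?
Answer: $2184 + 3 \sqrt{22} \approx 2198.1$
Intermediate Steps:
$z{\left(g,b \right)} = \sqrt{98 + b}$
$P{\left(I,c \right)} = \frac{1}{I + c}$
$r = -3$ ($r = \frac{1}{-1 + 2} \left(-4\right) + 1 = 1^{-1} \left(-4\right) + 1 = 1 \left(-4\right) + 1 = -4 + 1 = -3$)
$z{\left(11,\left(-10\right)^{2} \right)} - r \left(-28\right) \left(-26\right) = \sqrt{98 + \left(-10\right)^{2}} - \left(-3\right) \left(-28\right) \left(-26\right) = \sqrt{98 + 100} - 84 \left(-26\right) = \sqrt{198} - -2184 = 3 \sqrt{22} + 2184 = 2184 + 3 \sqrt{22}$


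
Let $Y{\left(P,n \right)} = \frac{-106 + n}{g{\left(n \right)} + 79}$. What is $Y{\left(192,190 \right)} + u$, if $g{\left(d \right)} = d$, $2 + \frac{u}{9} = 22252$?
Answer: $\frac{53867334}{269} \approx 2.0025 \cdot 10^{5}$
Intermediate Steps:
$u = 200250$ ($u = -18 + 9 \cdot 22252 = -18 + 200268 = 200250$)
$Y{\left(P,n \right)} = \frac{-106 + n}{79 + n}$ ($Y{\left(P,n \right)} = \frac{-106 + n}{n + 79} = \frac{-106 + n}{79 + n}$)
$Y{\left(192,190 \right)} + u = \frac{-106 + 190}{79 + 190} + 200250 = \frac{1}{269} \cdot 84 + 200250 = \frac{84}{269} + 200250 = \frac{53867334}{269}$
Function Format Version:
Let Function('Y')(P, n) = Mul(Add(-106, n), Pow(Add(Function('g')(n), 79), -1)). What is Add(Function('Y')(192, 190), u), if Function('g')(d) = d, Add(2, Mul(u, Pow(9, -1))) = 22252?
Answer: Rational(53867334, 269) ≈ 2.0025e+5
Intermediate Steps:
u = 200250 (u = Add(-18, Mul(9, 22252)) = Add(-18, 200268) = 200250)
Function('Y')(P, n) = Mul(Pow(Add(79, n), -1), Add(-106, n)) (Function('Y')(P, n) = Mul(Add(-106, n), Pow(Add(n, 79), -1)) = Mul(Add(-106, n), Pow(Add(79, n), -1)) = Mul(Pow(Add(79, n), -1), Add(-106, n)))
Add(Function('Y')(192, 190), u) = Add(Mul(Pow(Add(79, 190), -1), Add(-106, 190)), 200250) = Add(Mul(Pow(269, -1), 84), 200250) = Add(Mul(Rational(1, 269), 84), 200250) = Add(Rational(84, 269), 200250) = Rational(53867334, 269)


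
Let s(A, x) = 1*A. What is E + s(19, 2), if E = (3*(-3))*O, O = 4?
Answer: -17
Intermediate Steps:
s(A, x) = A
E = -36 (E = (3*(-3))*4 = -9*4 = -36)
E + s(19, 2) = -36 + 19 = -17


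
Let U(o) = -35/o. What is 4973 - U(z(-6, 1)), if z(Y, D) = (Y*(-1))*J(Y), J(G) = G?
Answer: 178993/36 ≈ 4972.0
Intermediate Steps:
z(Y, D) = -Y² (z(Y, D) = (Y*(-1))*Y = (-Y)*Y = -Y²)
4973 - U(z(-6, 1)) = 4973 - (-35)/((-1*(-6)²)) = 4973 - (-35)/((-1*36)) = 4973 - (-35)/(-36) = 4973 - (-35)*(-1)/36 = 4973 - 1*35/36 = 4973 - 35/36 = 178993/36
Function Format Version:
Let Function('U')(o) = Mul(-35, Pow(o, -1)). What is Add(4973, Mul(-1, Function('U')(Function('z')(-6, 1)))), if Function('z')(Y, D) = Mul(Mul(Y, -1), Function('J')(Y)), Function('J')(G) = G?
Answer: Rational(178993, 36) ≈ 4972.0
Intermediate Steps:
Function('z')(Y, D) = Mul(-1, Pow(Y, 2)) (Function('z')(Y, D) = Mul(Mul(Y, -1), Y) = Mul(Mul(-1, Y), Y) = Mul(-1, Pow(Y, 2)))
Add(4973, Mul(-1, Function('U')(Function('z')(-6, 1)))) = Add(4973, Mul(-1, Mul(-35, Pow(Mul(-1, Pow(-6, 2)), -1)))) = Add(4973, Mul(-1, Mul(-35, Pow(Mul(-1, 36), -1)))) = Add(4973, Mul(-1, Mul(-35, Pow(-36, -1)))) = Add(4973, Mul(-1, Mul(-35, Rational(-1, 36)))) = Add(4973, Mul(-1, Rational(35, 36))) = Add(4973, Rational(-35, 36)) = Rational(178993, 36)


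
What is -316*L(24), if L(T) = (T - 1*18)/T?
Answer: -79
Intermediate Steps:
L(T) = (-18 + T)/T (L(T) = (T - 18)/T = (-18 + T)/T)
-316*L(24) = -316*(-18 + 24)/24 = -79*6/6 = -316*¼ = -79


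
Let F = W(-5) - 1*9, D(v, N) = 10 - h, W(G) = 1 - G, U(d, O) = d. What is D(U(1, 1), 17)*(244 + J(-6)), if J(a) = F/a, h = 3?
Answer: 3423/2 ≈ 1711.5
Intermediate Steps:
D(v, N) = 7 (D(v, N) = 10 - 1*3 = 10 - 3 = 7)
F = -3 (F = (1 - 1*(-5)) - 1*9 = (1 + 5) - 9 = 6 - 9 = -3)
J(a) = -3/a
D(U(1, 1), 17)*(244 + J(-6)) = 7*(244 - 3/(-6)) = 7*(244 - 3*(-⅙)) = 7*(244 + ½) = 7*(489/2) = 3423/2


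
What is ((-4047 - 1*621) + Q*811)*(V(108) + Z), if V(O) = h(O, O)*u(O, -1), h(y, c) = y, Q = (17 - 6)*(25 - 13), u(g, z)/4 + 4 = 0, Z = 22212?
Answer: 2097233856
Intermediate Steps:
u(g, z) = -16 (u(g, z) = -16 + 4*0 = -16 + 0 = -16)
Q = 132 (Q = 11*12 = 132)
V(O) = -16*O (V(O) = O*(-16) = -16*O)
((-4047 - 1*621) + Q*811)*(V(108) + Z) = ((-4047 - 1*621) + 132*811)*(-16*108 + 22212) = ((-4047 - 621) + 107052)*(-1728 + 22212) = (-4668 + 107052)*20484 = 102384*20484 = 2097233856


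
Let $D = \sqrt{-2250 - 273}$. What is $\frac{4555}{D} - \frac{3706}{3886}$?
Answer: $- \frac{1853}{1943} - \frac{4555 i \sqrt{3}}{87} \approx -0.95368 - 90.684 i$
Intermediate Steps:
$D = 29 i \sqrt{3}$ ($D = \sqrt{-2523} = 29 i \sqrt{3} \approx 50.229 i$)
$\frac{4555}{D} - \frac{3706}{3886} = \frac{4555}{29 i \sqrt{3}} - \frac{3706}{3886} = 4555 \left(- \frac{i \sqrt{3}}{87}\right) - \frac{1853}{1943} = - \frac{4555 i \sqrt{3}}{87} - \frac{1853}{1943} = - \frac{1853}{1943} - \frac{4555 i \sqrt{3}}{87}$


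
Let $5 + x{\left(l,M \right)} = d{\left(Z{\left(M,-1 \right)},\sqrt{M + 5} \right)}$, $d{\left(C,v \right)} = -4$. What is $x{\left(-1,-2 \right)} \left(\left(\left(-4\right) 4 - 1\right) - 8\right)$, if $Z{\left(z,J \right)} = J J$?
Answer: $225$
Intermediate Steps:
$Z{\left(z,J \right)} = J^{2}$
$x{\left(l,M \right)} = -9$ ($x{\left(l,M \right)} = -5 - 4 = -9$)
$x{\left(-1,-2 \right)} \left(\left(\left(-4\right) 4 - 1\right) - 8\right) = - 9 \left(\left(\left(-4\right) 4 - 1\right) - 8\right) = - 9 \left(\left(-16 - 1\right) - 8\right) = - 9 \left(-17 - 8\right) = \left(-9\right) \left(-25\right) = 225$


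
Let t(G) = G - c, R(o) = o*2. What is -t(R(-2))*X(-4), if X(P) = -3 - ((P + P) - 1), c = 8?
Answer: 72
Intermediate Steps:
R(o) = 2*o
t(G) = -8 + G (t(G) = G - 1*8 = G - 8 = -8 + G)
X(P) = -2 - 2*P (X(P) = -3 - (2*P - 1) = -3 - (-1 + 2*P) = -3 + (1 - 2*P) = -2 - 2*P)
-t(R(-2))*X(-4) = -(-8 + 2*(-2))*(-2 - 2*(-4)) = -(-8 - 4)*(-2 + 8) = -(-12)*6 = -1*(-72) = 72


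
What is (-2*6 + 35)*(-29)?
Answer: -667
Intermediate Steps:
(-2*6 + 35)*(-29) = (-12 + 35)*(-29) = 23*(-29) = -667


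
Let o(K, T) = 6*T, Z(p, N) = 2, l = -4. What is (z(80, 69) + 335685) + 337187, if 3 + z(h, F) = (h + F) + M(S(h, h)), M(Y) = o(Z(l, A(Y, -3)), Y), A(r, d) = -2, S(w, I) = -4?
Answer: 672994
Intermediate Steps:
M(Y) = 6*Y
z(h, F) = -27 + F + h (z(h, F) = -3 + ((h + F) + 6*(-4)) = -3 + ((F + h) - 24) = -3 + (-24 + F + h) = -27 + F + h)
(z(80, 69) + 335685) + 337187 = ((-27 + 69 + 80) + 335685) + 337187 = (122 + 335685) + 337187 = 335807 + 337187 = 672994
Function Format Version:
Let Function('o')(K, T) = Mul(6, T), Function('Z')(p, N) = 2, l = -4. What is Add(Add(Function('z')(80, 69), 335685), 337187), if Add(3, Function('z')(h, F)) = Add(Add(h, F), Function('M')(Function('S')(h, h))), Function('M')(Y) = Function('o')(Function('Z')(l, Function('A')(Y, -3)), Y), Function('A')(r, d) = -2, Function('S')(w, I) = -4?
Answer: 672994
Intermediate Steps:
Function('M')(Y) = Mul(6, Y)
Function('z')(h, F) = Add(-27, F, h) (Function('z')(h, F) = Add(-3, Add(Add(h, F), Mul(6, -4))) = Add(-3, Add(Add(F, h), -24)) = Add(-3, Add(-24, F, h)) = Add(-27, F, h))
Add(Add(Function('z')(80, 69), 335685), 337187) = Add(Add(Add(-27, 69, 80), 335685), 337187) = Add(Add(122, 335685), 337187) = Add(335807, 337187) = 672994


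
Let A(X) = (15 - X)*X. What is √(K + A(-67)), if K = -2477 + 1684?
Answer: I*√6287 ≈ 79.291*I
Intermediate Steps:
K = -793
A(X) = X*(15 - X)
√(K + A(-67)) = √(-793 - 67*(15 - 1*(-67))) = √(-793 - 67*(15 + 67)) = √(-793 - 67*82) = √(-793 - 5494) = √(-6287) = I*√6287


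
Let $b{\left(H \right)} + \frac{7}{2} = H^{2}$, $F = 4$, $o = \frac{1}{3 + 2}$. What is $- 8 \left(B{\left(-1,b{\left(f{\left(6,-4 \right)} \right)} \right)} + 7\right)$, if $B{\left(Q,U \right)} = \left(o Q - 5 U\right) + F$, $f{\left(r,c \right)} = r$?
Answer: $\frac{6068}{5} \approx 1213.6$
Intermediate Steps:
$o = \frac{1}{5} \approx 0.2$
$b{\left(H \right)} = - \frac{7}{2} + H^{2}$
$B{\left(Q,U \right)} = 4 - 5 U + \frac{Q}{5}$ ($B{\left(Q,U \right)} = \left(\frac{Q}{5} - 5 U\right) + 4 = \left(- 5 U + \frac{Q}{5}\right) + 4 = 4 - 5 U + \frac{Q}{5}$)
$- 8 \left(B{\left(-1,b{\left(f{\left(6,-4 \right)} \right)} \right)} + 7\right) = - 8 \left(\left(4 - 5 \left(- \frac{7}{2} + 6^{2}\right) + \frac{1}{5} \left(-1\right)\right) + 7\right) = - 8 \left(\left(4 - 5 \left(- \frac{7}{2} + 36\right) - \frac{1}{5}\right) + 7\right) = - 8 \left(\left(4 - \frac{325}{2} - \frac{1}{5}\right) + 7\right) = - 8 \left(- \frac{1587}{10} + 7\right) = \left(-8\right) \left(- \frac{1517}{10}\right) = \frac{6068}{5}$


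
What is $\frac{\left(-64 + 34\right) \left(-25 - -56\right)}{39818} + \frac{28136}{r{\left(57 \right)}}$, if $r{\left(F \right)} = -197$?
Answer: $- \frac{560251229}{3922073} \approx -142.85$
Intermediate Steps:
$\frac{\left(-64 + 34\right) \left(-25 - -56\right)}{39818} + \frac{28136}{r{\left(57 \right)}} = \frac{\left(-64 + 34\right) \left(-25 - -56\right)}{39818} + \frac{28136}{-197} = - 30 \left(-25 + 56\right) \frac{1}{39818} + 28136 \left(- \frac{1}{197}\right) = \left(-30\right) 31 \cdot \frac{1}{39818} - \frac{28136}{197} = \left(-930\right) \frac{1}{39818} - \frac{28136}{197} = - \frac{465}{19909} - \frac{28136}{197} = - \frac{560251229}{3922073}$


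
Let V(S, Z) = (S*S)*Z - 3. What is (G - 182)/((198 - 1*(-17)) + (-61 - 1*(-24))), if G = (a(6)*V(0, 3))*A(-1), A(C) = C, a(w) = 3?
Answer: -173/178 ≈ -0.97191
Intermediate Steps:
V(S, Z) = -3 + Z*S**2 (V(S, Z) = S**2*Z - 3 = Z*S**2 - 3 = -3 + Z*S**2)
G = 9 (G = (3*(-3 + 3*0**2))*(-1) = (3*(-3 + 3*0))*(-1) = (3*(-3 + 0))*(-1) = (3*(-3))*(-1) = -9*(-1) = 9)
(G - 182)/((198 - 1*(-17)) + (-61 - 1*(-24))) = (9 - 182)/((198 - 1*(-17)) + (-61 - 1*(-24))) = -173/((198 + 17) + (-61 + 24)) = -173/(215 - 37) = -173/178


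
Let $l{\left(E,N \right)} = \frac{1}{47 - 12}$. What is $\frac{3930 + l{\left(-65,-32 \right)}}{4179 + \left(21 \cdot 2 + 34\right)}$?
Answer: $\frac{137551}{148925} \approx 0.92363$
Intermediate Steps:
$l{\left(E,N \right)} = \frac{1}{35}$
$\frac{3930 + l{\left(-65,-32 \right)}}{4179 + \left(21 \cdot 2 + 34\right)} = \frac{3930 + \frac{1}{35}}{4179 + \left(21 \cdot 2 + 34\right)} = \frac{137551}{35 \left(4179 + \left(42 + 34\right)\right)} = \frac{137551}{35 \left(4179 + 76\right)} = \frac{137551}{35 \cdot 4255} = \frac{137551}{35} \cdot \frac{1}{4255} = \frac{137551}{148925}$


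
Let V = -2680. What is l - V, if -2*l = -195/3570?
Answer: 1275693/476 ≈ 2680.0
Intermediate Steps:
l = 13/476 (l = -(-195)/(2*3570) = -½*(-13/238) = 13/476 ≈ 0.027311)
l - V = 13/476 - 1*(-2680) = 13/476 + 2680 = 1275693/476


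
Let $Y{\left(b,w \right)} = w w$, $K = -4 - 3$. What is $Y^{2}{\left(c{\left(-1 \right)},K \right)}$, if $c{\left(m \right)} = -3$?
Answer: $2401$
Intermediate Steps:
$K = -7$
$Y{\left(b,w \right)} = w^{2}$
$Y^{2}{\left(c{\left(-1 \right)},K \right)} = \left(\left(-7\right)^{2}\right)^{2} = 49^{2} = 2401$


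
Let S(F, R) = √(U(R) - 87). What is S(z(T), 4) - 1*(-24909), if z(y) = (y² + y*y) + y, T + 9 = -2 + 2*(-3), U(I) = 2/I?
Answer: 24909 + I*√346/2 ≈ 24909.0 + 9.3005*I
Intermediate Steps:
T = -17 (T = -9 + (-2 + 2*(-3)) = -9 + (-2 - 6) = -9 - 8 = -17)
z(y) = y + 2*y² (z(y) = (y² + y²) + y = 2*y² + y = y + 2*y²)
S(F, R) = √(-87 + 2/R) (S(F, R) = √(2/R - 87) = √(-87 + 2/R))
S(z(T), 4) - 1*(-24909) = √(-87 + 2/4) - 1*(-24909) = √(-87 + 2*(¼)) + 24909 = √(-87 + ½) + 24909 = √(-173/2) + 24909 = I*√346/2 + 24909 = 24909 + I*√346/2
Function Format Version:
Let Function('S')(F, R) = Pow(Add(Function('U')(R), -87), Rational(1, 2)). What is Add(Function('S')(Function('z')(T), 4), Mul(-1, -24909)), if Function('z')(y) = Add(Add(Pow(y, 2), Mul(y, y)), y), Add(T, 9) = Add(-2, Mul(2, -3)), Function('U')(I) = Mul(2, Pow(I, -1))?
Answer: Add(24909, Mul(Rational(1, 2), I, Pow(346, Rational(1, 2)))) ≈ Add(24909., Mul(9.3005, I))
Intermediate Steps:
T = -17 (T = Add(-9, Add(-2, Mul(2, -3))) = Add(-9, Add(-2, -6)) = Add(-9, -8) = -17)
Function('z')(y) = Add(y, Mul(2, Pow(y, 2))) (Function('z')(y) = Add(Add(Pow(y, 2), Pow(y, 2)), y) = Add(Mul(2, Pow(y, 2)), y) = Add(y, Mul(2, Pow(y, 2))))
Function('S')(F, R) = Pow(Add(-87, Mul(2, Pow(R, -1))), Rational(1, 2)) (Function('S')(F, R) = Pow(Add(Mul(2, Pow(R, -1)), -87), Rational(1, 2)) = Pow(Add(-87, Mul(2, Pow(R, -1))), Rational(1, 2)))
Add(Function('S')(Function('z')(T), 4), Mul(-1, -24909)) = Add(Pow(Add(-87, Mul(2, Pow(4, -1))), Rational(1, 2)), Mul(-1, -24909)) = Add(Pow(Add(-87, Mul(2, Rational(1, 4))), Rational(1, 2)), 24909) = Add(Pow(Add(-87, Rational(1, 2)), Rational(1, 2)), 24909) = Add(Pow(Rational(-173, 2), Rational(1, 2)), 24909) = Add(Mul(Rational(1, 2), I, Pow(346, Rational(1, 2))), 24909) = Add(24909, Mul(Rational(1, 2), I, Pow(346, Rational(1, 2))))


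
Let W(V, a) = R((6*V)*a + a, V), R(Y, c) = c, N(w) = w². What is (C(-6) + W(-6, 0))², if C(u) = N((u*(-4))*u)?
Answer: 429732900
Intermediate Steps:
C(u) = 16*u⁴ (C(u) = ((u*(-4))*u)² = ((-4*u)*u)² = (-4*u²)² = 16*u⁴)
W(V, a) = V
(C(-6) + W(-6, 0))² = (16*(-6)⁴ - 6)² = (16*1296 - 6)² = (20736 - 6)² = 20730² = 429732900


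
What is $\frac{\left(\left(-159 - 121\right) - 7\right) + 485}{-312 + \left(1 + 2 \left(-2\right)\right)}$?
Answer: $- \frac{22}{35} \approx -0.62857$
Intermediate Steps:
$\frac{\left(\left(-159 - 121\right) - 7\right) + 485}{-312 + \left(1 + 2 \left(-2\right)\right)} = \frac{\left(-280 - 7\right) + 485}{-312 + \left(1 - 4\right)} = \frac{-287 + 485}{-312 - 3} = \frac{198}{-315} = 198 \left(- \frac{1}{315}\right) = - \frac{22}{35}$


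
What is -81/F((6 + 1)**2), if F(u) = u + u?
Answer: -81/98 ≈ -0.82653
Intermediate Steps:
F(u) = 2*u
-81/F((6 + 1)**2) = -81*1/(2*(6 + 1)**2) = -81/(2*7**2) = -81/(2*49) = -81/98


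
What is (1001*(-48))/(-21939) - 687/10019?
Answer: 155440273/73268947 ≈ 2.1215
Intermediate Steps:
(1001*(-48))/(-21939) - 687/10019 = -48048*(-1/21939) - 687*1/10019 = 16016/7313 - 687/10019 = 155440273/73268947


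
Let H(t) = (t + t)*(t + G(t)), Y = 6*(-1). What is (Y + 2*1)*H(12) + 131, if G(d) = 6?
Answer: -1597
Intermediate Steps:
Y = -6
H(t) = 2*t*(6 + t) (H(t) = (t + t)*(t + 6) = (2*t)*(6 + t) = 2*t*(6 + t))
(Y + 2*1)*H(12) + 131 = (-6 + 2*1)*(2*12*(6 + 12)) + 131 = (-6 + 2)*(2*12*18) + 131 = -4*432 + 131 = -1728 + 131 = -1597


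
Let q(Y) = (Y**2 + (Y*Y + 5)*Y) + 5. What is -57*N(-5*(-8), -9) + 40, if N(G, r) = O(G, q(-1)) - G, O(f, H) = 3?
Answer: 2149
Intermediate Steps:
q(Y) = 5 + Y**2 + Y*(5 + Y**2) (q(Y) = (Y**2 + (Y**2 + 5)*Y) + 5 = (Y**2 + (5 + Y**2)*Y) + 5 = (Y**2 + Y*(5 + Y**2)) + 5 = 5 + Y**2 + Y*(5 + Y**2))
N(G, r) = 3 - G
-57*N(-5*(-8), -9) + 40 = -57*(3 - (-5)*(-8)) + 40 = -57*(3 - 1*40) + 40 = -57*(3 - 40) + 40 = -57*(-37) + 40 = 2109 + 40 = 2149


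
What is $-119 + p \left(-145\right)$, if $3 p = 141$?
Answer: $-6934$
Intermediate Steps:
$p = 47$ ($p = \frac{1}{3} \cdot 141 = 47$)
$-119 + p \left(-145\right) = -119 + 47 \left(-145\right) = -119 - 6815 = -6934$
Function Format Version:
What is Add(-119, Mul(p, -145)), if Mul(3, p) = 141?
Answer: -6934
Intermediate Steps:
p = 47 (p = Mul(Rational(1, 3), 141) = 47)
Add(-119, Mul(p, -145)) = Add(-119, Mul(47, -145)) = Add(-119, -6815) = -6934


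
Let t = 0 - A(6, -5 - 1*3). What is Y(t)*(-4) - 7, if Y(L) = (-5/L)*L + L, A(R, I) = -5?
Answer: -7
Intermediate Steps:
t = 5 (t = 0 - 1*(-5) = 0 + 5 = 5)
Y(L) = -5 + L
Y(t)*(-4) - 7 = (-5 + 5)*(-4) - 7 = 0*(-4) - 7 = 0 - 7 = -7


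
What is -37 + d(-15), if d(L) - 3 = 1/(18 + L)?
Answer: -101/3 ≈ -33.667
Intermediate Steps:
d(L) = 3 + 1/(18 + L)
-37 + d(-15) = -37 + (55 + 3*(-15))/(18 - 15) = -37 + (55 - 45)/3 = -37 + (⅓)*10 = -37 + 10/3 = -101/3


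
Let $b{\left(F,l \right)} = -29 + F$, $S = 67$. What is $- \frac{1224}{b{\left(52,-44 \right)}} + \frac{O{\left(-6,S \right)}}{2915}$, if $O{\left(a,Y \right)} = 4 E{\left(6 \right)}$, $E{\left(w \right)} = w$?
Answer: $- \frac{3567408}{67045} \approx -53.209$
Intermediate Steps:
$O{\left(a,Y \right)} = 24$ ($O{\left(a,Y \right)} = 4 \cdot 6 = 24$)
$- \frac{1224}{b{\left(52,-44 \right)}} + \frac{O{\left(-6,S \right)}}{2915} = - \frac{1224}{-29 + 52} + \frac{24}{2915} = - \frac{1224}{23} + 24 \cdot \frac{1}{2915} = \left(-1224\right) \frac{1}{23} + \frac{24}{2915} = - \frac{1224}{23} + \frac{24}{2915} = - \frac{3567408}{67045}$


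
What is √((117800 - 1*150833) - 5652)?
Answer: I*√38685 ≈ 196.69*I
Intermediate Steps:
√((117800 - 1*150833) - 5652) = √((117800 - 150833) - 5652) = √(-33033 - 5652) = √(-38685) = I*√38685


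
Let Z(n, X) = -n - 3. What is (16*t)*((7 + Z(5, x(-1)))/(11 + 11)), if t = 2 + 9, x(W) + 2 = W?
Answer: -8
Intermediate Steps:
x(W) = -2 + W
t = 11
Z(n, X) = -3 - n
(16*t)*((7 + Z(5, x(-1)))/(11 + 11)) = (16*11)*((7 + (-3 - 1*5))/(11 + 11)) = 176*((7 + (-3 - 5))/22) = 176*((7 - 8)*(1/22)) = 176*(-1*1/22) = 176*(-1/22) = -8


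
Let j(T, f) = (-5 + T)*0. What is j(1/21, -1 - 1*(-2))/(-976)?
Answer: 0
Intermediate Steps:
j(T, f) = 0
j(1/21, -1 - 1*(-2))/(-976) = 0/(-976) = 0*(-1/976) = 0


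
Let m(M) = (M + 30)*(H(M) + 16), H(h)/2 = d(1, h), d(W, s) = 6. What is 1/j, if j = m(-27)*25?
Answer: 1/2100 ≈ 0.00047619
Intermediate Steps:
H(h) = 12 (H(h) = 2*6 = 12)
m(M) = 840 + 28*M (m(M) = (M + 30)*(12 + 16) = (30 + M)*28 = 840 + 28*M)
j = 2100 (j = (840 + 28*(-27))*25 = (840 - 756)*25 = 84*25 = 2100)
1/j = 1/2100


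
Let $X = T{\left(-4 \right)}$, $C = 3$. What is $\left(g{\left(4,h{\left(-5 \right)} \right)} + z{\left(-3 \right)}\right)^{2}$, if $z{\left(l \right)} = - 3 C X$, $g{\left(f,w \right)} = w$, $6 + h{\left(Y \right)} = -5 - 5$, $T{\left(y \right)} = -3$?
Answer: $121$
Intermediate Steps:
$h{\left(Y \right)} = -16$ ($h{\left(Y \right)} = -6 - 10 = -16$)
$X = -3$
$z{\left(l \right)} = 27$ ($z{\left(l \right)} = \left(-3\right) 3 \left(-3\right) = \left(-9\right) \left(-3\right) = 27$)
$\left(g{\left(4,h{\left(-5 \right)} \right)} + z{\left(-3 \right)}\right)^{2} = \left(-16 + 27\right)^{2} = 11^{2} = 121$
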